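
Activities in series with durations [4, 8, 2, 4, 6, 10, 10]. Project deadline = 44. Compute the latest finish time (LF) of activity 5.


LF(activity 5) = deadline - sum of successor durations
Successors: activities 6 through 7 with durations [10, 10]
Sum of successor durations = 20
LF = 44 - 20 = 24

24


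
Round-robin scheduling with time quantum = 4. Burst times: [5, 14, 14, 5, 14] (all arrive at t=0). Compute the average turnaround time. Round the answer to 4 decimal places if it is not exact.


Time quantum = 4
Execution trace:
  J1 runs 4 units, time = 4
  J2 runs 4 units, time = 8
  J3 runs 4 units, time = 12
  J4 runs 4 units, time = 16
  J5 runs 4 units, time = 20
  J1 runs 1 units, time = 21
  J2 runs 4 units, time = 25
  J3 runs 4 units, time = 29
  J4 runs 1 units, time = 30
  J5 runs 4 units, time = 34
  J2 runs 4 units, time = 38
  J3 runs 4 units, time = 42
  J5 runs 4 units, time = 46
  J2 runs 2 units, time = 48
  J3 runs 2 units, time = 50
  J5 runs 2 units, time = 52
Finish times: [21, 48, 50, 30, 52]
Average turnaround = 201/5 = 40.2

40.2


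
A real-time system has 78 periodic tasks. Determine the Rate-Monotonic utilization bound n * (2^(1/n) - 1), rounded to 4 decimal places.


Compute 2^(1/78) = 1.0089261045
Subtract 1: 1.0089261045 - 1 = 0.0089261045
Multiply by n: 78 * 0.0089261045 = 0.6962361510
Round to 4 dp: 0.6962

0.6962


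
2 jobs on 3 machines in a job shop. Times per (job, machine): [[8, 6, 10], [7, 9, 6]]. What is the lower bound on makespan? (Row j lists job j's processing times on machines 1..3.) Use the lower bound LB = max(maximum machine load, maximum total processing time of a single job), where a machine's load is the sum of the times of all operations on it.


Machine loads:
  Machine 1: 8 + 7 = 15
  Machine 2: 6 + 9 = 15
  Machine 3: 10 + 6 = 16
Max machine load = 16
Job totals:
  Job 1: 24
  Job 2: 22
Max job total = 24
Lower bound = max(16, 24) = 24

24


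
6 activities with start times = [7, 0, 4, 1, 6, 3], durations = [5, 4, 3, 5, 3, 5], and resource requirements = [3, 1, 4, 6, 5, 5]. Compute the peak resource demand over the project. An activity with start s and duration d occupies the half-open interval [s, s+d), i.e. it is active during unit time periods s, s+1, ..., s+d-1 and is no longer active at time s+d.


Each activity i is active on [start_i, start_i + duration_i).
Compute total resource usage per time slot:
  t=0: active resources = [1], total = 1
  t=1: active resources = [1, 6], total = 7
  t=2: active resources = [1, 6], total = 7
  t=3: active resources = [1, 6, 5], total = 12
  t=4: active resources = [4, 6, 5], total = 15
  t=5: active resources = [4, 6, 5], total = 15
  t=6: active resources = [4, 5, 5], total = 14
  t=7: active resources = [3, 5, 5], total = 13
  t=8: active resources = [3, 5], total = 8
  t=9: active resources = [3], total = 3
  t=10: active resources = [3], total = 3
  t=11: active resources = [3], total = 3
Peak resource demand = 15

15


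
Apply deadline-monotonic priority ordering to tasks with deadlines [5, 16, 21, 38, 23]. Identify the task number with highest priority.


Sort tasks by relative deadline (ascending):
  Task 1: deadline = 5
  Task 2: deadline = 16
  Task 3: deadline = 21
  Task 5: deadline = 23
  Task 4: deadline = 38
Priority order (highest first): [1, 2, 3, 5, 4]
Highest priority task = 1

1


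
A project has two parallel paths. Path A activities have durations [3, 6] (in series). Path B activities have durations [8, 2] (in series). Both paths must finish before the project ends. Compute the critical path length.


Path A total = 3 + 6 = 9
Path B total = 8 + 2 = 10
Critical path = longest path = max(9, 10) = 10

10


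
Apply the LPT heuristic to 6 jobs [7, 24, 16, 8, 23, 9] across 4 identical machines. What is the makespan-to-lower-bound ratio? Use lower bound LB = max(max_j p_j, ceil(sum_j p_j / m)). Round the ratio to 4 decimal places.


LPT order: [24, 23, 16, 9, 8, 7]
Machine loads after assignment: [24, 23, 23, 17]
LPT makespan = 24
Lower bound = max(max_job, ceil(total/4)) = max(24, 22) = 24
Ratio = 24 / 24 = 1.0

1.0


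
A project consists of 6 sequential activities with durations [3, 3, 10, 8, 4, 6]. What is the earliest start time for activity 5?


Activity 5 starts after activities 1 through 4 complete.
Predecessor durations: [3, 3, 10, 8]
ES = 3 + 3 + 10 + 8 = 24

24


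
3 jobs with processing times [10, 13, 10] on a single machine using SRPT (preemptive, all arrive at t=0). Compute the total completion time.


Since all jobs arrive at t=0, SRPT equals SPT ordering.
SPT order: [10, 10, 13]
Completion times:
  Job 1: p=10, C=10
  Job 2: p=10, C=20
  Job 3: p=13, C=33
Total completion time = 10 + 20 + 33 = 63

63


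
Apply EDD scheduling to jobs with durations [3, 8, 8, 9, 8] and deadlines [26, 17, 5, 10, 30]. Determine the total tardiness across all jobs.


Sort by due date (EDD order): [(8, 5), (9, 10), (8, 17), (3, 26), (8, 30)]
Compute completion times and tardiness:
  Job 1: p=8, d=5, C=8, tardiness=max(0,8-5)=3
  Job 2: p=9, d=10, C=17, tardiness=max(0,17-10)=7
  Job 3: p=8, d=17, C=25, tardiness=max(0,25-17)=8
  Job 4: p=3, d=26, C=28, tardiness=max(0,28-26)=2
  Job 5: p=8, d=30, C=36, tardiness=max(0,36-30)=6
Total tardiness = 26

26


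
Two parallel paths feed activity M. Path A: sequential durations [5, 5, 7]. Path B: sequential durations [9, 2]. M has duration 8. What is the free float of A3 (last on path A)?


ES(A3) = sum of predecessors on chain A = 10
EF(A3) = ES + duration = 10 + 7 = 17
Successor of A3 is M. ES(M) = max(sum(A), sum(B)) = max(17, 11) = 17
Free float = ES(successor) - EF(current) = 17 - 17 = 0

0


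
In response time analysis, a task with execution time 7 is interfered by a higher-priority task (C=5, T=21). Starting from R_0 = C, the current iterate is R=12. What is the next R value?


R_next = C + ceil(R_prev / T_hp) * C_hp
ceil(12 / 21) = ceil(0.5714) = 1
Interference = 1 * 5 = 5
R_next = 7 + 5 = 12
R_next = R_prev, so the iteration has converged (response time = 12).

12


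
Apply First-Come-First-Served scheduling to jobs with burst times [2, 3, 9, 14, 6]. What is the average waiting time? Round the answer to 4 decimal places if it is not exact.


FCFS order (as given): [2, 3, 9, 14, 6]
Waiting times:
  Job 1: wait = 0
  Job 2: wait = 2
  Job 3: wait = 5
  Job 4: wait = 14
  Job 5: wait = 28
Sum of waiting times = 49
Average waiting time = 49/5 = 9.8

9.8


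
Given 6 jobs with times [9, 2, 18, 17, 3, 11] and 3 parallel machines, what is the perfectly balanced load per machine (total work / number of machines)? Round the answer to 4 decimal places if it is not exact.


Total processing time = 9 + 2 + 18 + 17 + 3 + 11 = 60
Number of machines = 3
Ideal balanced load = 60 / 3 = 20.0

20.0


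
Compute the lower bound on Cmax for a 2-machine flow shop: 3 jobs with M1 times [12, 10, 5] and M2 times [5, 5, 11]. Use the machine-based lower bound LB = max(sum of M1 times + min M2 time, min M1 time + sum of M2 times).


LB1 = sum(M1 times) + min(M2 times) = 27 + 5 = 32
LB2 = min(M1 times) + sum(M2 times) = 5 + 21 = 26
Lower bound = max(LB1, LB2) = max(32, 26) = 32

32


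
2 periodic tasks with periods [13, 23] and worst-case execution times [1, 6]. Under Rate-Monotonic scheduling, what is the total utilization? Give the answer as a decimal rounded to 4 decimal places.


Compute individual utilizations (exact fractions):
  Task 1: C/T = 1/13 (approx. 0.0769)
  Task 2: C/T = 6/23 (approx. 0.2609)
Total utilization U = 1/13 + 6/23 = 101/299
Rounded to 4 decimal places: U = 0.3378
RM (Liu & Layland) bound for 2 tasks = 0.828427; compare with U = 101/299 (approx. 0.337793)
U <= bound, so schedulable by RM sufficient condition.

0.3378


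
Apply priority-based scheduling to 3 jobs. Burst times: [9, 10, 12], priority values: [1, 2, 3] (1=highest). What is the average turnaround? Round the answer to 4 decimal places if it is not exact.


Sort by priority (ascending = highest first):
Order: [(1, 9), (2, 10), (3, 12)]
Completion times:
  Priority 1, burst=9, C=9
  Priority 2, burst=10, C=19
  Priority 3, burst=12, C=31
Average turnaround = 59/3 = 19.6667

19.6667


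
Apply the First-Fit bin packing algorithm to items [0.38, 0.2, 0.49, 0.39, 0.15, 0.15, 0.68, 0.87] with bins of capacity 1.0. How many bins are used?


Place items sequentially using First-Fit:
  Item 0.38 -> new Bin 1
  Item 0.2 -> Bin 1 (now 0.58)
  Item 0.49 -> new Bin 2
  Item 0.39 -> Bin 1 (now 0.97)
  Item 0.15 -> Bin 2 (now 0.64)
  Item 0.15 -> Bin 2 (now 0.79)
  Item 0.68 -> new Bin 3
  Item 0.87 -> new Bin 4
Total bins used = 4

4


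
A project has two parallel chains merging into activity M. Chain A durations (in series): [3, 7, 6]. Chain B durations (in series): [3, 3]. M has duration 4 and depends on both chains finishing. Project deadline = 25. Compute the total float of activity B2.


Forward pass: ES(B2) = sum of predecessors on chain B = 3
EF = ES + duration = 3 + 3 = 6
Backward pass: LF(M) = deadline = 25; LS(M) = 25 - 4 = 21
LF(B2) = LS(M) - sum(successors on chain B) = 21 - 0 = 21
LS = LF - duration = 21 - 3 = 18
Total float = LS - ES = 18 - 3 = 15

15


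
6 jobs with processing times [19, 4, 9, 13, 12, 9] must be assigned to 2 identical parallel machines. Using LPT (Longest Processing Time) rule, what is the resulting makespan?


Sort jobs in decreasing order (LPT): [19, 13, 12, 9, 9, 4]
Assign each job to the least loaded machine:
  Machine 1: jobs [19, 9, 4], load = 32
  Machine 2: jobs [13, 12, 9], load = 34
Makespan = max load = 34

34


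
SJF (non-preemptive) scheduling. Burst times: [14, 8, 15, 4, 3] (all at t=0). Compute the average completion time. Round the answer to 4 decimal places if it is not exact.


SJF order (ascending): [3, 4, 8, 14, 15]
Completion times:
  Job 1: burst=3, C=3
  Job 2: burst=4, C=7
  Job 3: burst=8, C=15
  Job 4: burst=14, C=29
  Job 5: burst=15, C=44
Average completion = 98/5 = 19.6

19.6


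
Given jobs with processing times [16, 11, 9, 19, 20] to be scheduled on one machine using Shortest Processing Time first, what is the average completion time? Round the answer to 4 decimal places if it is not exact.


Sort jobs by processing time (SPT order): [9, 11, 16, 19, 20]
Compute completion times sequentially:
  Job 1: processing = 9, completes at 9
  Job 2: processing = 11, completes at 20
  Job 3: processing = 16, completes at 36
  Job 4: processing = 19, completes at 55
  Job 5: processing = 20, completes at 75
Sum of completion times = 195
Average completion time = 195/5 = 39.0

39.0


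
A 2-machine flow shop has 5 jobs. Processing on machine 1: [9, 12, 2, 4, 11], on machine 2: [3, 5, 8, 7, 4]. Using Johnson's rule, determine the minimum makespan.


Apply Johnson's rule:
  Group 1 (a <= b): [(3, 2, 8), (4, 4, 7)]
  Group 2 (a > b): [(2, 12, 5), (5, 11, 4), (1, 9, 3)]
Optimal job order: [3, 4, 2, 5, 1]
Schedule:
  Job 3: M1 done at 2, M2 done at 10
  Job 4: M1 done at 6, M2 done at 17
  Job 2: M1 done at 18, M2 done at 23
  Job 5: M1 done at 29, M2 done at 33
  Job 1: M1 done at 38, M2 done at 41
Makespan = 41

41


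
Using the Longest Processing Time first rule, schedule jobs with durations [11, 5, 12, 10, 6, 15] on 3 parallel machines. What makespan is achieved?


Sort jobs in decreasing order (LPT): [15, 12, 11, 10, 6, 5]
Assign each job to the least loaded machine:
  Machine 1: jobs [15, 5], load = 20
  Machine 2: jobs [12, 6], load = 18
  Machine 3: jobs [11, 10], load = 21
Makespan = max load = 21

21


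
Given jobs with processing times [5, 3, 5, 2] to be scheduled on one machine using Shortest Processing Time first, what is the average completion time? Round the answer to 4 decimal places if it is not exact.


Sort jobs by processing time (SPT order): [2, 3, 5, 5]
Compute completion times sequentially:
  Job 1: processing = 2, completes at 2
  Job 2: processing = 3, completes at 5
  Job 3: processing = 5, completes at 10
  Job 4: processing = 5, completes at 15
Sum of completion times = 32
Average completion time = 32/4 = 8.0

8.0


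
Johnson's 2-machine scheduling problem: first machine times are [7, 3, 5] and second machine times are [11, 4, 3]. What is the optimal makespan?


Apply Johnson's rule:
  Group 1 (a <= b): [(2, 3, 4), (1, 7, 11)]
  Group 2 (a > b): [(3, 5, 3)]
Optimal job order: [2, 1, 3]
Schedule:
  Job 2: M1 done at 3, M2 done at 7
  Job 1: M1 done at 10, M2 done at 21
  Job 3: M1 done at 15, M2 done at 24
Makespan = 24

24


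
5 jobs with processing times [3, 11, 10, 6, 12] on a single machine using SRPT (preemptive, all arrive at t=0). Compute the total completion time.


Since all jobs arrive at t=0, SRPT equals SPT ordering.
SPT order: [3, 6, 10, 11, 12]
Completion times:
  Job 1: p=3, C=3
  Job 2: p=6, C=9
  Job 3: p=10, C=19
  Job 4: p=11, C=30
  Job 5: p=12, C=42
Total completion time = 3 + 9 + 19 + 30 + 42 = 103

103


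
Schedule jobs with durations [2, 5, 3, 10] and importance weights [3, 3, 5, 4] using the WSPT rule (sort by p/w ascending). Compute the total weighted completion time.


Compute p/w ratios and sort ascending (WSPT): [(3, 5), (2, 3), (5, 3), (10, 4)]
Compute weighted completion times:
  Job (p=3,w=5): C=3, w*C=5*3=15
  Job (p=2,w=3): C=5, w*C=3*5=15
  Job (p=5,w=3): C=10, w*C=3*10=30
  Job (p=10,w=4): C=20, w*C=4*20=80
Total weighted completion time = 140

140


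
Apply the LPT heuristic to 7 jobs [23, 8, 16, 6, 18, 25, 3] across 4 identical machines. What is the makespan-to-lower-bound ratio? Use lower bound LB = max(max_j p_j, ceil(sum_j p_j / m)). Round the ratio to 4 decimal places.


LPT order: [25, 23, 18, 16, 8, 6, 3]
Machine loads after assignment: [25, 26, 24, 24]
LPT makespan = 26
Lower bound = max(max_job, ceil(total/4)) = max(25, 25) = 25
Ratio = 26 / 25 = 1.04

1.04


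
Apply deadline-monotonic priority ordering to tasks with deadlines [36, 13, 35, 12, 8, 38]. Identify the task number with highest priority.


Sort tasks by relative deadline (ascending):
  Task 5: deadline = 8
  Task 4: deadline = 12
  Task 2: deadline = 13
  Task 3: deadline = 35
  Task 1: deadline = 36
  Task 6: deadline = 38
Priority order (highest first): [5, 4, 2, 3, 1, 6]
Highest priority task = 5

5


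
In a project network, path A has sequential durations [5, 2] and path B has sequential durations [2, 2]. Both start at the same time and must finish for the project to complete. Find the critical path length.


Path A total = 5 + 2 = 7
Path B total = 2 + 2 = 4
Critical path = longest path = max(7, 4) = 7

7


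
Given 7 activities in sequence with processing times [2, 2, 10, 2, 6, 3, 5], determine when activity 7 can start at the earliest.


Activity 7 starts after activities 1 through 6 complete.
Predecessor durations: [2, 2, 10, 2, 6, 3]
ES = 2 + 2 + 10 + 2 + 6 + 3 = 25

25


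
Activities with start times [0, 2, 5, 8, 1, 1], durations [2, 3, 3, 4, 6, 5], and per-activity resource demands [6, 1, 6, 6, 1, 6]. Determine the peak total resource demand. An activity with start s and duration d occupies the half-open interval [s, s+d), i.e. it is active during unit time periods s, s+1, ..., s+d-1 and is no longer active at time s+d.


Each activity i is active on [start_i, start_i + duration_i).
Compute total resource usage per time slot:
  t=0: active resources = [6], total = 6
  t=1: active resources = [6, 1, 6], total = 13
  t=2: active resources = [1, 1, 6], total = 8
  t=3: active resources = [1, 1, 6], total = 8
  t=4: active resources = [1, 1, 6], total = 8
  t=5: active resources = [6, 1, 6], total = 13
  t=6: active resources = [6, 1], total = 7
  t=7: active resources = [6], total = 6
  t=8: active resources = [6], total = 6
  t=9: active resources = [6], total = 6
  t=10: active resources = [6], total = 6
  t=11: active resources = [6], total = 6
Peak resource demand = 13

13


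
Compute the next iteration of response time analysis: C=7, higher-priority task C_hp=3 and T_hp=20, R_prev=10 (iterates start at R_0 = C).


R_next = C + ceil(R_prev / T_hp) * C_hp
ceil(10 / 20) = ceil(0.5) = 1
Interference = 1 * 3 = 3
R_next = 7 + 3 = 10
R_next = R_prev, so the iteration has converged (response time = 10).

10


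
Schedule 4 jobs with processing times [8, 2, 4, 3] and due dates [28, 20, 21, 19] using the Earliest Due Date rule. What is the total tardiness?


Sort by due date (EDD order): [(3, 19), (2, 20), (4, 21), (8, 28)]
Compute completion times and tardiness:
  Job 1: p=3, d=19, C=3, tardiness=max(0,3-19)=0
  Job 2: p=2, d=20, C=5, tardiness=max(0,5-20)=0
  Job 3: p=4, d=21, C=9, tardiness=max(0,9-21)=0
  Job 4: p=8, d=28, C=17, tardiness=max(0,17-28)=0
Total tardiness = 0

0


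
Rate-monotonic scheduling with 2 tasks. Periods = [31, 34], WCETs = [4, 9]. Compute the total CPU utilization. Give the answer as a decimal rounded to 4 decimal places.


Compute individual utilizations (exact fractions):
  Task 1: C/T = 4/31 (approx. 0.129)
  Task 2: C/T = 9/34 (approx. 0.2647)
Total utilization U = 4/31 + 9/34 = 415/1054
Rounded to 4 decimal places: U = 0.3937
RM (Liu & Layland) bound for 2 tasks = 0.828427; compare with U = 415/1054 (approx. 0.393738)
U <= bound, so schedulable by RM sufficient condition.

0.3937


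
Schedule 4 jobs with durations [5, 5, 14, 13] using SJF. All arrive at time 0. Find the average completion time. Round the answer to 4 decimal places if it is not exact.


SJF order (ascending): [5, 5, 13, 14]
Completion times:
  Job 1: burst=5, C=5
  Job 2: burst=5, C=10
  Job 3: burst=13, C=23
  Job 4: burst=14, C=37
Average completion = 75/4 = 18.75

18.75


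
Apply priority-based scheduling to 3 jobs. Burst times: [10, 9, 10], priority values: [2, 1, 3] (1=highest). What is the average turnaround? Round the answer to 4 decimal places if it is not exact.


Sort by priority (ascending = highest first):
Order: [(1, 9), (2, 10), (3, 10)]
Completion times:
  Priority 1, burst=9, C=9
  Priority 2, burst=10, C=19
  Priority 3, burst=10, C=29
Average turnaround = 57/3 = 19.0

19.0


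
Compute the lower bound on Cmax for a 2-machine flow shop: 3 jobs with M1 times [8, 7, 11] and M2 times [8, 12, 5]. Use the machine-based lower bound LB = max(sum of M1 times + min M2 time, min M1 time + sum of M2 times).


LB1 = sum(M1 times) + min(M2 times) = 26 + 5 = 31
LB2 = min(M1 times) + sum(M2 times) = 7 + 25 = 32
Lower bound = max(LB1, LB2) = max(31, 32) = 32

32


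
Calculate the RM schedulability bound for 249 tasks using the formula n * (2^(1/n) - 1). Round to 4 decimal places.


Compute 2^(1/249) = 1.0027876018
Subtract 1: 1.0027876018 - 1 = 0.0027876018
Multiply by n: 249 * 0.0027876018 = 0.6941128482
Round to 4 dp: 0.6941

0.6941


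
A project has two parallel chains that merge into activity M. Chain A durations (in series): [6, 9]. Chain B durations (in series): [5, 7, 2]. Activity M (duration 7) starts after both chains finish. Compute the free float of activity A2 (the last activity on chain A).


ES(A2) = sum of predecessors on chain A = 6
EF(A2) = ES + duration = 6 + 9 = 15
Successor of A2 is M. ES(M) = max(sum(A), sum(B)) = max(15, 14) = 15
Free float = ES(successor) - EF(current) = 15 - 15 = 0

0


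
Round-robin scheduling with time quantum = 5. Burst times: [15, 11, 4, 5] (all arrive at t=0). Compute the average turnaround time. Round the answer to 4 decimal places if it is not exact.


Time quantum = 5
Execution trace:
  J1 runs 5 units, time = 5
  J2 runs 5 units, time = 10
  J3 runs 4 units, time = 14
  J4 runs 5 units, time = 19
  J1 runs 5 units, time = 24
  J2 runs 5 units, time = 29
  J1 runs 5 units, time = 34
  J2 runs 1 units, time = 35
Finish times: [34, 35, 14, 19]
Average turnaround = 102/4 = 25.5

25.5


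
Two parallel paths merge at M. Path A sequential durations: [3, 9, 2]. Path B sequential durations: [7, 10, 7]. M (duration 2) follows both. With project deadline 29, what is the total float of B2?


Forward pass: ES(B2) = sum of predecessors on chain B = 7
EF = ES + duration = 7 + 10 = 17
Backward pass: LF(M) = deadline = 29; LS(M) = 29 - 2 = 27
LF(B2) = LS(M) - sum(successors on chain B) = 27 - 7 = 20
LS = LF - duration = 20 - 10 = 10
Total float = LS - ES = 10 - 7 = 3

3


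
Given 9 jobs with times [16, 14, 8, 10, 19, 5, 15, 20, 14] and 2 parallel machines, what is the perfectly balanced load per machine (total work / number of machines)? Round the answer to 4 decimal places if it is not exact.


Total processing time = 16 + 14 + 8 + 10 + 19 + 5 + 15 + 20 + 14 = 121
Number of machines = 2
Ideal balanced load = 121 / 2 = 60.5

60.5


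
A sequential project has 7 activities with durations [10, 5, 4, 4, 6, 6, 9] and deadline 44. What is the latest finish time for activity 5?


LF(activity 5) = deadline - sum of successor durations
Successors: activities 6 through 7 with durations [6, 9]
Sum of successor durations = 15
LF = 44 - 15 = 29

29


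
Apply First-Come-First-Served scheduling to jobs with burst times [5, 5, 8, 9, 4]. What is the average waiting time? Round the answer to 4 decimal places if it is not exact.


FCFS order (as given): [5, 5, 8, 9, 4]
Waiting times:
  Job 1: wait = 0
  Job 2: wait = 5
  Job 3: wait = 10
  Job 4: wait = 18
  Job 5: wait = 27
Sum of waiting times = 60
Average waiting time = 60/5 = 12.0

12.0


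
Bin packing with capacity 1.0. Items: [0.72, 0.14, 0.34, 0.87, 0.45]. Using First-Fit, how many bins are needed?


Place items sequentially using First-Fit:
  Item 0.72 -> new Bin 1
  Item 0.14 -> Bin 1 (now 0.86)
  Item 0.34 -> new Bin 2
  Item 0.87 -> new Bin 3
  Item 0.45 -> Bin 2 (now 0.79)
Total bins used = 3

3


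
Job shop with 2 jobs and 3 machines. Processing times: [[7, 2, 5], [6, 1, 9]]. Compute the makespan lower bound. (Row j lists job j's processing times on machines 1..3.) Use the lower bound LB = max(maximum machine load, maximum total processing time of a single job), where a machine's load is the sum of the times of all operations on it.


Machine loads:
  Machine 1: 7 + 6 = 13
  Machine 2: 2 + 1 = 3
  Machine 3: 5 + 9 = 14
Max machine load = 14
Job totals:
  Job 1: 14
  Job 2: 16
Max job total = 16
Lower bound = max(14, 16) = 16

16


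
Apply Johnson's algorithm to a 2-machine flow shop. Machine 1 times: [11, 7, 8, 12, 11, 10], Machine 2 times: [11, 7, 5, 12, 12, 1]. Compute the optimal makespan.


Apply Johnson's rule:
  Group 1 (a <= b): [(2, 7, 7), (1, 11, 11), (5, 11, 12), (4, 12, 12)]
  Group 2 (a > b): [(3, 8, 5), (6, 10, 1)]
Optimal job order: [2, 1, 5, 4, 3, 6]
Schedule:
  Job 2: M1 done at 7, M2 done at 14
  Job 1: M1 done at 18, M2 done at 29
  Job 5: M1 done at 29, M2 done at 41
  Job 4: M1 done at 41, M2 done at 53
  Job 3: M1 done at 49, M2 done at 58
  Job 6: M1 done at 59, M2 done at 60
Makespan = 60

60


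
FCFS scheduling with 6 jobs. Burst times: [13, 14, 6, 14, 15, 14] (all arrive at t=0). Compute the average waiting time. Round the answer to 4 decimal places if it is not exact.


FCFS order (as given): [13, 14, 6, 14, 15, 14]
Waiting times:
  Job 1: wait = 0
  Job 2: wait = 13
  Job 3: wait = 27
  Job 4: wait = 33
  Job 5: wait = 47
  Job 6: wait = 62
Sum of waiting times = 182
Average waiting time = 182/6 = 30.3333

30.3333


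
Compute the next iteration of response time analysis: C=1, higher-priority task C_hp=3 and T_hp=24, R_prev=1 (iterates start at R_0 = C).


R_next = C + ceil(R_prev / T_hp) * C_hp
ceil(1 / 24) = ceil(0.0417) = 1
Interference = 1 * 3 = 3
R_next = 1 + 3 = 4

4


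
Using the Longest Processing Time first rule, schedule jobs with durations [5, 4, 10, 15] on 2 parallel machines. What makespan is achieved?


Sort jobs in decreasing order (LPT): [15, 10, 5, 4]
Assign each job to the least loaded machine:
  Machine 1: jobs [15, 4], load = 19
  Machine 2: jobs [10, 5], load = 15
Makespan = max load = 19

19


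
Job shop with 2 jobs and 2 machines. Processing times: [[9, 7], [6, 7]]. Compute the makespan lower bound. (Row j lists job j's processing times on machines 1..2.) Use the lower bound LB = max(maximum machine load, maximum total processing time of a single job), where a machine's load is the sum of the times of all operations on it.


Machine loads:
  Machine 1: 9 + 6 = 15
  Machine 2: 7 + 7 = 14
Max machine load = 15
Job totals:
  Job 1: 16
  Job 2: 13
Max job total = 16
Lower bound = max(15, 16) = 16

16


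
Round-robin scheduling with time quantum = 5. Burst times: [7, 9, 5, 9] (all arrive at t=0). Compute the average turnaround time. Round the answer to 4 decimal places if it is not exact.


Time quantum = 5
Execution trace:
  J1 runs 5 units, time = 5
  J2 runs 5 units, time = 10
  J3 runs 5 units, time = 15
  J4 runs 5 units, time = 20
  J1 runs 2 units, time = 22
  J2 runs 4 units, time = 26
  J4 runs 4 units, time = 30
Finish times: [22, 26, 15, 30]
Average turnaround = 93/4 = 23.25

23.25


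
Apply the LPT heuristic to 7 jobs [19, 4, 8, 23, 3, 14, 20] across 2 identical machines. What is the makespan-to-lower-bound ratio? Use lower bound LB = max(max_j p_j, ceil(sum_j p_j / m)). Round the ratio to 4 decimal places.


LPT order: [23, 20, 19, 14, 8, 4, 3]
Machine loads after assignment: [45, 46]
LPT makespan = 46
Lower bound = max(max_job, ceil(total/2)) = max(23, 46) = 46
Ratio = 46 / 46 = 1.0

1.0


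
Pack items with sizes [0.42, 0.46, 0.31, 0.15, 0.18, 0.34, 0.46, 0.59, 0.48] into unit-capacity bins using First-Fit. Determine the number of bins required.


Place items sequentially using First-Fit:
  Item 0.42 -> new Bin 1
  Item 0.46 -> Bin 1 (now 0.88)
  Item 0.31 -> new Bin 2
  Item 0.15 -> Bin 2 (now 0.46)
  Item 0.18 -> Bin 2 (now 0.64)
  Item 0.34 -> Bin 2 (now 0.98)
  Item 0.46 -> new Bin 3
  Item 0.59 -> new Bin 4
  Item 0.48 -> Bin 3 (now 0.94)
Total bins used = 4

4


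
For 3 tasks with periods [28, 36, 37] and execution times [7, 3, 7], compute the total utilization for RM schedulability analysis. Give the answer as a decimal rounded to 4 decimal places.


Compute individual utilizations (exact fractions):
  Task 1: C/T = 7/28 = 1/4 (approx. 0.25)
  Task 2: C/T = 3/36 = 1/12 (approx. 0.0833)
  Task 3: C/T = 7/37 (approx. 0.1892)
Total utilization U = 1/4 + 1/12 + 7/37 = 58/111
Rounded to 4 decimal places: U = 0.5225
RM (Liu & Layland) bound for 3 tasks = 0.779763; compare with U = 58/111 (approx. 0.522523)
U <= bound, so schedulable by RM sufficient condition.

0.5225


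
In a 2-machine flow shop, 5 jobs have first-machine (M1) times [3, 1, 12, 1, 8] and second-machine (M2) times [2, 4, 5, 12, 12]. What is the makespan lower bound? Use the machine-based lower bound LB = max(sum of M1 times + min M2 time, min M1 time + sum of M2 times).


LB1 = sum(M1 times) + min(M2 times) = 25 + 2 = 27
LB2 = min(M1 times) + sum(M2 times) = 1 + 35 = 36
Lower bound = max(LB1, LB2) = max(27, 36) = 36

36


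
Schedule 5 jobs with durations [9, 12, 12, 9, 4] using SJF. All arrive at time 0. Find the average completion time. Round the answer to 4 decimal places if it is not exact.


SJF order (ascending): [4, 9, 9, 12, 12]
Completion times:
  Job 1: burst=4, C=4
  Job 2: burst=9, C=13
  Job 3: burst=9, C=22
  Job 4: burst=12, C=34
  Job 5: burst=12, C=46
Average completion = 119/5 = 23.8

23.8


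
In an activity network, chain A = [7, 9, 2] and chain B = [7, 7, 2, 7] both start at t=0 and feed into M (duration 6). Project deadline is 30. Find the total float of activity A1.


Forward pass: ES(A1) = sum of predecessors on chain A = 0
EF = ES + duration = 0 + 7 = 7
Backward pass: LF(M) = deadline = 30; LS(M) = 30 - 6 = 24
LF(A1) = LS(M) - sum(successors on chain A) = 24 - 11 = 13
LS = LF - duration = 13 - 7 = 6
Total float = LS - ES = 6 - 0 = 6

6


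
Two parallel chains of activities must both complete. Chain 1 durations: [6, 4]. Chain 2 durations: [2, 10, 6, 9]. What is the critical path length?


Path A total = 6 + 4 = 10
Path B total = 2 + 10 + 6 + 9 = 27
Critical path = longest path = max(10, 27) = 27

27


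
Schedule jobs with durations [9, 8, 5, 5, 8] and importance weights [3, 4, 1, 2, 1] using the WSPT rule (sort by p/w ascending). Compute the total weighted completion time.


Compute p/w ratios and sort ascending (WSPT): [(8, 4), (5, 2), (9, 3), (5, 1), (8, 1)]
Compute weighted completion times:
  Job (p=8,w=4): C=8, w*C=4*8=32
  Job (p=5,w=2): C=13, w*C=2*13=26
  Job (p=9,w=3): C=22, w*C=3*22=66
  Job (p=5,w=1): C=27, w*C=1*27=27
  Job (p=8,w=1): C=35, w*C=1*35=35
Total weighted completion time = 186

186


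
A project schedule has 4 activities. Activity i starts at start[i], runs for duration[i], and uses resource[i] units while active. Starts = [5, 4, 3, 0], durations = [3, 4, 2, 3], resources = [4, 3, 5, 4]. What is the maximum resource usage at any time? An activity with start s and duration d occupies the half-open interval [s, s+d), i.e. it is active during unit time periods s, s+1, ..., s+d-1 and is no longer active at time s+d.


Each activity i is active on [start_i, start_i + duration_i).
Compute total resource usage per time slot:
  t=0: active resources = [4], total = 4
  t=1: active resources = [4], total = 4
  t=2: active resources = [4], total = 4
  t=3: active resources = [5], total = 5
  t=4: active resources = [3, 5], total = 8
  t=5: active resources = [4, 3], total = 7
  t=6: active resources = [4, 3], total = 7
  t=7: active resources = [4, 3], total = 7
Peak resource demand = 8

8


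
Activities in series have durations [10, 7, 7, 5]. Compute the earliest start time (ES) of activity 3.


Activity 3 starts after activities 1 through 2 complete.
Predecessor durations: [10, 7]
ES = 10 + 7 = 17

17


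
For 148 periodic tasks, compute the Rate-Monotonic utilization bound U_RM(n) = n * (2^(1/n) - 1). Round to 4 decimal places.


Compute 2^(1/148) = 1.0046944113
Subtract 1: 1.0046944113 - 1 = 0.0046944113
Multiply by n: 148 * 0.0046944113 = 0.6947728724
Round to 4 dp: 0.6948

0.6948


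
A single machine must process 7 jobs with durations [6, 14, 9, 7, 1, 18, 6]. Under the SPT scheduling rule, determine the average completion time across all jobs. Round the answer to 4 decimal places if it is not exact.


Sort jobs by processing time (SPT order): [1, 6, 6, 7, 9, 14, 18]
Compute completion times sequentially:
  Job 1: processing = 1, completes at 1
  Job 2: processing = 6, completes at 7
  Job 3: processing = 6, completes at 13
  Job 4: processing = 7, completes at 20
  Job 5: processing = 9, completes at 29
  Job 6: processing = 14, completes at 43
  Job 7: processing = 18, completes at 61
Sum of completion times = 174
Average completion time = 174/7 = 24.8571

24.8571


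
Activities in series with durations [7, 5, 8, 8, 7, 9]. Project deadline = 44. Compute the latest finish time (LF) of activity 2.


LF(activity 2) = deadline - sum of successor durations
Successors: activities 3 through 6 with durations [8, 8, 7, 9]
Sum of successor durations = 32
LF = 44 - 32 = 12

12


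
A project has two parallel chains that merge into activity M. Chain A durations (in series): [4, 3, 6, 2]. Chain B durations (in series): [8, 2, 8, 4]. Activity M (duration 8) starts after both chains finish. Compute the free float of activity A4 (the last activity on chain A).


ES(A4) = sum of predecessors on chain A = 13
EF(A4) = ES + duration = 13 + 2 = 15
Successor of A4 is M. ES(M) = max(sum(A), sum(B)) = max(15, 22) = 22
Free float = ES(successor) - EF(current) = 22 - 15 = 7

7


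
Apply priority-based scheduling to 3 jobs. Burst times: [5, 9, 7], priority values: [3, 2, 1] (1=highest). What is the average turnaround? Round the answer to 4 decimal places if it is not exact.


Sort by priority (ascending = highest first):
Order: [(1, 7), (2, 9), (3, 5)]
Completion times:
  Priority 1, burst=7, C=7
  Priority 2, burst=9, C=16
  Priority 3, burst=5, C=21
Average turnaround = 44/3 = 14.6667

14.6667


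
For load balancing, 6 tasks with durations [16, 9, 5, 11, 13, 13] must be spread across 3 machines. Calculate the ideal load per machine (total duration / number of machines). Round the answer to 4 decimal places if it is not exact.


Total processing time = 16 + 9 + 5 + 11 + 13 + 13 = 67
Number of machines = 3
Ideal balanced load = 67 / 3 = 22.3333

22.3333


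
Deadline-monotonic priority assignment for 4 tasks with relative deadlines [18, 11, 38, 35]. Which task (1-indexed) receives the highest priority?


Sort tasks by relative deadline (ascending):
  Task 2: deadline = 11
  Task 1: deadline = 18
  Task 4: deadline = 35
  Task 3: deadline = 38
Priority order (highest first): [2, 1, 4, 3]
Highest priority task = 2

2


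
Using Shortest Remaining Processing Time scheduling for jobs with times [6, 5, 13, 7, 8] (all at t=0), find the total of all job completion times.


Since all jobs arrive at t=0, SRPT equals SPT ordering.
SPT order: [5, 6, 7, 8, 13]
Completion times:
  Job 1: p=5, C=5
  Job 2: p=6, C=11
  Job 3: p=7, C=18
  Job 4: p=8, C=26
  Job 5: p=13, C=39
Total completion time = 5 + 11 + 18 + 26 + 39 = 99

99


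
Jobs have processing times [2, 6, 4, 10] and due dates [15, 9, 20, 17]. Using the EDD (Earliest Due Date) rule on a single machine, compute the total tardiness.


Sort by due date (EDD order): [(6, 9), (2, 15), (10, 17), (4, 20)]
Compute completion times and tardiness:
  Job 1: p=6, d=9, C=6, tardiness=max(0,6-9)=0
  Job 2: p=2, d=15, C=8, tardiness=max(0,8-15)=0
  Job 3: p=10, d=17, C=18, tardiness=max(0,18-17)=1
  Job 4: p=4, d=20, C=22, tardiness=max(0,22-20)=2
Total tardiness = 3

3


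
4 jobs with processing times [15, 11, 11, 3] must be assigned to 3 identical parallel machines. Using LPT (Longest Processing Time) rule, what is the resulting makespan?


Sort jobs in decreasing order (LPT): [15, 11, 11, 3]
Assign each job to the least loaded machine:
  Machine 1: jobs [15], load = 15
  Machine 2: jobs [11, 3], load = 14
  Machine 3: jobs [11], load = 11
Makespan = max load = 15

15


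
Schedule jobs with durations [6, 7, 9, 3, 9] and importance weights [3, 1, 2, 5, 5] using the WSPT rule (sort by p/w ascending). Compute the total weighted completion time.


Compute p/w ratios and sort ascending (WSPT): [(3, 5), (9, 5), (6, 3), (9, 2), (7, 1)]
Compute weighted completion times:
  Job (p=3,w=5): C=3, w*C=5*3=15
  Job (p=9,w=5): C=12, w*C=5*12=60
  Job (p=6,w=3): C=18, w*C=3*18=54
  Job (p=9,w=2): C=27, w*C=2*27=54
  Job (p=7,w=1): C=34, w*C=1*34=34
Total weighted completion time = 217

217


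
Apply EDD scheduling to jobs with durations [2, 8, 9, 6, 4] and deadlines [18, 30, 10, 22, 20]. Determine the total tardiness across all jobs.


Sort by due date (EDD order): [(9, 10), (2, 18), (4, 20), (6, 22), (8, 30)]
Compute completion times and tardiness:
  Job 1: p=9, d=10, C=9, tardiness=max(0,9-10)=0
  Job 2: p=2, d=18, C=11, tardiness=max(0,11-18)=0
  Job 3: p=4, d=20, C=15, tardiness=max(0,15-20)=0
  Job 4: p=6, d=22, C=21, tardiness=max(0,21-22)=0
  Job 5: p=8, d=30, C=29, tardiness=max(0,29-30)=0
Total tardiness = 0

0


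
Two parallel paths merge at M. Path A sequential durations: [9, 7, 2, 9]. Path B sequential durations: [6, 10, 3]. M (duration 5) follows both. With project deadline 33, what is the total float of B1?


Forward pass: ES(B1) = sum of predecessors on chain B = 0
EF = ES + duration = 0 + 6 = 6
Backward pass: LF(M) = deadline = 33; LS(M) = 33 - 5 = 28
LF(B1) = LS(M) - sum(successors on chain B) = 28 - 13 = 15
LS = LF - duration = 15 - 6 = 9
Total float = LS - ES = 9 - 0 = 9

9


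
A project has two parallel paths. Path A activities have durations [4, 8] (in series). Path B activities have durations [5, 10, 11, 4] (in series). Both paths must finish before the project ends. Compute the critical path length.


Path A total = 4 + 8 = 12
Path B total = 5 + 10 + 11 + 4 = 30
Critical path = longest path = max(12, 30) = 30

30


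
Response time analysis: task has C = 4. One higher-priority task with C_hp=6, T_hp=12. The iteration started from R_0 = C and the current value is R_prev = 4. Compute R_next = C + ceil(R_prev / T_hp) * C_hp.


R_next = C + ceil(R_prev / T_hp) * C_hp
ceil(4 / 12) = ceil(0.3333) = 1
Interference = 1 * 6 = 6
R_next = 4 + 6 = 10

10


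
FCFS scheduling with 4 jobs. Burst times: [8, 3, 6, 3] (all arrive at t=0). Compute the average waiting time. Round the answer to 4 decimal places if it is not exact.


FCFS order (as given): [8, 3, 6, 3]
Waiting times:
  Job 1: wait = 0
  Job 2: wait = 8
  Job 3: wait = 11
  Job 4: wait = 17
Sum of waiting times = 36
Average waiting time = 36/4 = 9.0

9.0


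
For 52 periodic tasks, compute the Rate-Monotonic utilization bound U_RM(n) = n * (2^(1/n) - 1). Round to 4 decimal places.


Compute 2^(1/52) = 1.0134189907
Subtract 1: 1.0134189907 - 1 = 0.0134189907
Multiply by n: 52 * 0.0134189907 = 0.6977875164
Round to 4 dp: 0.6978

0.6978


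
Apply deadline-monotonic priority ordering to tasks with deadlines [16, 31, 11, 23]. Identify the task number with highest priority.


Sort tasks by relative deadline (ascending):
  Task 3: deadline = 11
  Task 1: deadline = 16
  Task 4: deadline = 23
  Task 2: deadline = 31
Priority order (highest first): [3, 1, 4, 2]
Highest priority task = 3

3


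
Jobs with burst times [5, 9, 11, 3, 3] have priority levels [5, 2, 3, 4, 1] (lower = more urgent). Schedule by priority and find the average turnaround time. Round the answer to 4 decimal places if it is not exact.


Sort by priority (ascending = highest first):
Order: [(1, 3), (2, 9), (3, 11), (4, 3), (5, 5)]
Completion times:
  Priority 1, burst=3, C=3
  Priority 2, burst=9, C=12
  Priority 3, burst=11, C=23
  Priority 4, burst=3, C=26
  Priority 5, burst=5, C=31
Average turnaround = 95/5 = 19.0

19.0


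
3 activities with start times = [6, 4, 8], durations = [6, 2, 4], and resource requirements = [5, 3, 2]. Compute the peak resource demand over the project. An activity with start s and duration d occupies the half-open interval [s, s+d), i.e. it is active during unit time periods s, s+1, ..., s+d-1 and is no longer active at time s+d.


Each activity i is active on [start_i, start_i + duration_i).
Compute total resource usage per time slot:
  t=0: active resources = [], total = 0
  t=1: active resources = [], total = 0
  t=2: active resources = [], total = 0
  t=3: active resources = [], total = 0
  t=4: active resources = [3], total = 3
  t=5: active resources = [3], total = 3
  t=6: active resources = [5], total = 5
  t=7: active resources = [5], total = 5
  t=8: active resources = [5, 2], total = 7
  t=9: active resources = [5, 2], total = 7
  t=10: active resources = [5, 2], total = 7
  t=11: active resources = [5, 2], total = 7
Peak resource demand = 7

7


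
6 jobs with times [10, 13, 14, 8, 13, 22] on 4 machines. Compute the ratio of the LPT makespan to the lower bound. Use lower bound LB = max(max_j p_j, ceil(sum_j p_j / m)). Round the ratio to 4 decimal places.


LPT order: [22, 14, 13, 13, 10, 8]
Machine loads after assignment: [22, 14, 23, 21]
LPT makespan = 23
Lower bound = max(max_job, ceil(total/4)) = max(22, 20) = 22
Ratio = 23 / 22 = 1.0455

1.0455


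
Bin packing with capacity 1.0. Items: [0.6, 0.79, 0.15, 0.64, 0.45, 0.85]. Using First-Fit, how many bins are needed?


Place items sequentially using First-Fit:
  Item 0.6 -> new Bin 1
  Item 0.79 -> new Bin 2
  Item 0.15 -> Bin 1 (now 0.75)
  Item 0.64 -> new Bin 3
  Item 0.45 -> new Bin 4
  Item 0.85 -> new Bin 5
Total bins used = 5

5


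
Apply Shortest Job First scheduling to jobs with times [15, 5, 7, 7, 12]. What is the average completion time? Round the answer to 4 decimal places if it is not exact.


SJF order (ascending): [5, 7, 7, 12, 15]
Completion times:
  Job 1: burst=5, C=5
  Job 2: burst=7, C=12
  Job 3: burst=7, C=19
  Job 4: burst=12, C=31
  Job 5: burst=15, C=46
Average completion = 113/5 = 22.6

22.6


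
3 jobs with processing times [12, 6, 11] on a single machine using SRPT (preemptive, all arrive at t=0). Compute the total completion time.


Since all jobs arrive at t=0, SRPT equals SPT ordering.
SPT order: [6, 11, 12]
Completion times:
  Job 1: p=6, C=6
  Job 2: p=11, C=17
  Job 3: p=12, C=29
Total completion time = 6 + 17 + 29 = 52

52
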